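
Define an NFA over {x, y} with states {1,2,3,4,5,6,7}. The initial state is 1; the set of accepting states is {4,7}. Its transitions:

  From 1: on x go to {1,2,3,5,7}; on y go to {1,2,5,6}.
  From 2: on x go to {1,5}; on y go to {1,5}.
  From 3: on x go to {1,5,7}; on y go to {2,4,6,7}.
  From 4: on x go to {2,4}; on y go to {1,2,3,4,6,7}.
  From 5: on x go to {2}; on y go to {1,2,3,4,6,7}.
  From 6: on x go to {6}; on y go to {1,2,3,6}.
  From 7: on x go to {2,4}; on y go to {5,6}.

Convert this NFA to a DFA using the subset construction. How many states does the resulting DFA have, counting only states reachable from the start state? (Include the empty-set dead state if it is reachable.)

Start state of the DFA: {1}.
{1} --x--> {1,2,3,5,7}  [new]
{1} --y--> {1,2,5,6}  [new]
{1,2,3,5,7} --x--> {1,2,3,4,5,7}  [new]
{1,2,3,5,7} --y--> {1,2,3,4,5,6,7}  [new]
{1,2,5,6} --x--> {1,2,3,5,6,7}  [new]
{1,2,5,6} --y--> {1,2,3,4,5,6,7}  [seen]
{1,2,3,4,5,7} --x--> {1,2,3,4,5,7}  [seen]
{1,2,3,4,5,7} --y--> {1,2,3,4,5,6,7}  [seen]
{1,2,3,4,5,6,7} --x--> {1,2,3,4,5,6,7}  [seen]
{1,2,3,4,5,6,7} --y--> {1,2,3,4,5,6,7}  [seen]
{1,2,3,5,6,7} --x--> {1,2,3,4,5,6,7}  [seen]
{1,2,3,5,6,7} --y--> {1,2,3,4,5,6,7}  [seen]
Reachable DFA states: {1}, {1,2,3,5,7}, {1,2,5,6}, {1,2,3,4,5,7}, {1,2,3,4,5,6,7}, {1,2,3,5,6,7}.

6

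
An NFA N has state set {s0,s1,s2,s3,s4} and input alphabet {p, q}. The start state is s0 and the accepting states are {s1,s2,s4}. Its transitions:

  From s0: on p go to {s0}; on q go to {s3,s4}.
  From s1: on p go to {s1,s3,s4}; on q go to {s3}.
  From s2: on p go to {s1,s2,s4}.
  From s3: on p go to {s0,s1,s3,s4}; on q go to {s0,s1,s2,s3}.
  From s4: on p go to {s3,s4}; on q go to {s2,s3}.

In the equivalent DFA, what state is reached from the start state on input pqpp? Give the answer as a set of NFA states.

{s0,s1,s3,s4}

Start: {s0}.
δ(s0,p) = {s0}.
Union: {s0}.
After p: {s0}.
δ(s0,q) = {s3,s4}.
Union: {s3,s4}.
After q: {s3,s4}.
δ(s3,p) = {s0,s1,s3,s4}; δ(s4,p) = {s3,s4}.
Union: {s0,s1,s3,s4}.
After p: {s0,s1,s3,s4}.
δ(s0,p) = {s0}; δ(s1,p) = {s1,s3,s4}; δ(s3,p) = {s0,s1,s3,s4}; δ(s4,p) = {s3,s4}.
Union: {s0,s1,s3,s4}.
After p: {s0,s1,s3,s4}.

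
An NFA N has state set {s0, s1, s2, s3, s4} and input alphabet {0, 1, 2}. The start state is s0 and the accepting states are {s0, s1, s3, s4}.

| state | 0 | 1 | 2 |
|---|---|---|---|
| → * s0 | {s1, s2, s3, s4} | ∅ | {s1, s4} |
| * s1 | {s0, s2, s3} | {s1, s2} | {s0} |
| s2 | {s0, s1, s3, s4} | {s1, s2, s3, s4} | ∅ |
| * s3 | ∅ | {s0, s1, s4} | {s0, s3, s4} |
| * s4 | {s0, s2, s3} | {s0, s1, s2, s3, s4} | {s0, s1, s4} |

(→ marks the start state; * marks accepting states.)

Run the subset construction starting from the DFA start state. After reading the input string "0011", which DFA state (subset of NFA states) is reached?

{s0, s1, s2, s3, s4}

Start: {s0}.
δ(s0,0) = {s1, s2, s3, s4}.
Union: {s1, s2, s3, s4}.
After 0: {s1, s2, s3, s4}.
δ(s1,0) = {s0, s2, s3}; δ(s2,0) = {s0, s1, s3, s4}; δ(s3,0) = ∅; δ(s4,0) = {s0, s2, s3}.
Union: {s0, s1, s2, s3, s4}.
After 0: {s0, s1, s2, s3, s4}.
δ(s0,1) = ∅; δ(s1,1) = {s1, s2}; δ(s2,1) = {s1, s2, s3, s4}; δ(s3,1) = {s0, s1, s4}; δ(s4,1) = {s0, s1, s2, s3, s4}.
Union: {s0, s1, s2, s3, s4}.
After 1: {s0, s1, s2, s3, s4}.
δ(s0,1) = ∅; δ(s1,1) = {s1, s2}; δ(s2,1) = {s1, s2, s3, s4}; δ(s3,1) = {s0, s1, s4}; δ(s4,1) = {s0, s1, s2, s3, s4}.
Union: {s0, s1, s2, s3, s4}.
After 1: {s0, s1, s2, s3, s4}.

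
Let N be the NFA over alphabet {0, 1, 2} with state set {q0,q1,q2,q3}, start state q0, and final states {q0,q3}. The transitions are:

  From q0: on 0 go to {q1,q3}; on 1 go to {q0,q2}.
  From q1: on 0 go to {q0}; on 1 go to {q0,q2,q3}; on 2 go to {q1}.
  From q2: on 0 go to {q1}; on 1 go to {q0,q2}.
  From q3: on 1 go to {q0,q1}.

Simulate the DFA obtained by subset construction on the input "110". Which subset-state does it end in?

{q1,q3}

Start: {q0}.
δ(q0,1) = {q0,q2}.
Union: {q0,q2}.
After 1: {q0,q2}.
δ(q0,1) = {q0,q2}; δ(q2,1) = {q0,q2}.
Union: {q0,q2}.
After 1: {q0,q2}.
δ(q0,0) = {q1,q3}; δ(q2,0) = {q1}.
Union: {q1,q3}.
After 0: {q1,q3}.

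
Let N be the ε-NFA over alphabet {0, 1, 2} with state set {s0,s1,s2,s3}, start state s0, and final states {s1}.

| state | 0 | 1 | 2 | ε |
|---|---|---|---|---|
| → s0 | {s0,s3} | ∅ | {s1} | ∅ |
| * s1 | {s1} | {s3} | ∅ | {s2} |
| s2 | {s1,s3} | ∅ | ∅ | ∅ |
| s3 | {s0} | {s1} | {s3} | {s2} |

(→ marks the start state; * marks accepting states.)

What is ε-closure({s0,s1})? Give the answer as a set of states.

{s0,s1,s2}

Begin with {s0,s1}.
s1 →ε {s2}; add s2.
ε-closure = {s0,s1,s2}.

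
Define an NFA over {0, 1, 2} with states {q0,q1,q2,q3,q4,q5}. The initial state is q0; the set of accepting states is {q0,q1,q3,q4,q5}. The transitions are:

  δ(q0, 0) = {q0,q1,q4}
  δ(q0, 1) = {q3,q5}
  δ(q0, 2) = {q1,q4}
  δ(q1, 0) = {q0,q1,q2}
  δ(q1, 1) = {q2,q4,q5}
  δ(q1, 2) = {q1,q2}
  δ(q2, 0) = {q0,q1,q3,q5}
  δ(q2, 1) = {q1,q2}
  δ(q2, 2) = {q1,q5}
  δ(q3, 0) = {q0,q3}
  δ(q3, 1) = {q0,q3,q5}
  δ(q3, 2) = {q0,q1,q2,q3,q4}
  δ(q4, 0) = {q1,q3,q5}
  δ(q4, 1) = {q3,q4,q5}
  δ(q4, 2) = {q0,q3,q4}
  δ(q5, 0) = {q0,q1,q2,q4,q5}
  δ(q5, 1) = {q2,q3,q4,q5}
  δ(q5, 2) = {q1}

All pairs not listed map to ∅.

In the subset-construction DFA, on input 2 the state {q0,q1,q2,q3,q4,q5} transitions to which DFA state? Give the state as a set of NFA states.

δ(q0,2) = {q1,q4}; δ(q1,2) = {q1,q2}; δ(q2,2) = {q1,q5}; δ(q3,2) = {q0,q1,q2,q3,q4}; δ(q4,2) = {q0,q3,q4}; δ(q5,2) = {q1}.
Union: {q0,q1,q2,q3,q4,q5}.

{q0,q1,q2,q3,q4,q5}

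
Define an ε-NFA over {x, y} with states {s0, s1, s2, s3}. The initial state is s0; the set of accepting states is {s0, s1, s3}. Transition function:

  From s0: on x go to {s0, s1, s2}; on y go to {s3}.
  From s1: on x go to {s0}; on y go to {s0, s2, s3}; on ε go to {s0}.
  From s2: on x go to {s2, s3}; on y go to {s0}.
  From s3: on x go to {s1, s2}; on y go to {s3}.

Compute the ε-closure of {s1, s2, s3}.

{s0, s1, s2, s3}

Begin with {s1, s2, s3}.
s1 →ε {s0}; add s0.
ε-closure = {s0, s1, s2, s3}.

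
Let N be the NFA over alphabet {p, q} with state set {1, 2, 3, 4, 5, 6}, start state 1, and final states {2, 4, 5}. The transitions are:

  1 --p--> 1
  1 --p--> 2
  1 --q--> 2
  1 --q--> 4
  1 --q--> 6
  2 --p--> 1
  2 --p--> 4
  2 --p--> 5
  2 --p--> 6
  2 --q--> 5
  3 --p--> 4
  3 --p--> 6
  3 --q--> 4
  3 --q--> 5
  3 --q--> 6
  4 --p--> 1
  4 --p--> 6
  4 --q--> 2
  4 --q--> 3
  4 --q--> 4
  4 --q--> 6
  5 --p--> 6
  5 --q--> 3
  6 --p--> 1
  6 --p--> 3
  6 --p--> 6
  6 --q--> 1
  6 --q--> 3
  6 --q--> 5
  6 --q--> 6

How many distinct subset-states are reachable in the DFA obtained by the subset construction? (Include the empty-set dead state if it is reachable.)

8

Start state of the DFA: {1}.
{1} --p--> {1, 2}  [new]
{1} --q--> {2, 4, 6}  [new]
{1, 2} --p--> {1, 2, 4, 5, 6}  [new]
{1, 2} --q--> {2, 4, 5, 6}  [new]
{2, 4, 6} --p--> {1, 3, 4, 5, 6}  [new]
{2, 4, 6} --q--> {1, 2, 3, 4, 5, 6}  [new]
{1, 2, 4, 5, 6} --p--> {1, 2, 3, 4, 5, 6}  [seen]
{1, 2, 4, 5, 6} --q--> {1, 2, 3, 4, 5, 6}  [seen]
{2, 4, 5, 6} --p--> {1, 3, 4, 5, 6}  [seen]
{2, 4, 5, 6} --q--> {1, 2, 3, 4, 5, 6}  [seen]
{1, 3, 4, 5, 6} --p--> {1, 2, 3, 4, 6}  [new]
{1, 3, 4, 5, 6} --q--> {1, 2, 3, 4, 5, 6}  [seen]
{1, 2, 3, 4, 5, 6} --p--> {1, 2, 3, 4, 5, 6}  [seen]
{1, 2, 3, 4, 5, 6} --q--> {1, 2, 3, 4, 5, 6}  [seen]
{1, 2, 3, 4, 6} --p--> {1, 2, 3, 4, 5, 6}  [seen]
{1, 2, 3, 4, 6} --q--> {1, 2, 3, 4, 5, 6}  [seen]
Reachable DFA states: {1}, {1, 2}, {2, 4, 6}, {1, 2, 4, 5, 6}, {2, 4, 5, 6}, {1, 3, 4, 5, 6}, {1, 2, 3, 4, 5, 6}, {1, 2, 3, 4, 6}.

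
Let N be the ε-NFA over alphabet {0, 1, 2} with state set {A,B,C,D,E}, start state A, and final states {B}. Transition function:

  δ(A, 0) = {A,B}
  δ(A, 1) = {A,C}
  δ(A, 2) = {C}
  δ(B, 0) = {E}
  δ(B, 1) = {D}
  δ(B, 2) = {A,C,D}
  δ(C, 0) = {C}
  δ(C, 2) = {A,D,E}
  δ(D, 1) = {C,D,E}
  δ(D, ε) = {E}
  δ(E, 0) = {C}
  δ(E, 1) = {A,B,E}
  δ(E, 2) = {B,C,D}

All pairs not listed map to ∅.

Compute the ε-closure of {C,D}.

{C,D,E}

Begin with {C,D}.
D →ε {E}; add E.
ε-closure = {C,D,E}.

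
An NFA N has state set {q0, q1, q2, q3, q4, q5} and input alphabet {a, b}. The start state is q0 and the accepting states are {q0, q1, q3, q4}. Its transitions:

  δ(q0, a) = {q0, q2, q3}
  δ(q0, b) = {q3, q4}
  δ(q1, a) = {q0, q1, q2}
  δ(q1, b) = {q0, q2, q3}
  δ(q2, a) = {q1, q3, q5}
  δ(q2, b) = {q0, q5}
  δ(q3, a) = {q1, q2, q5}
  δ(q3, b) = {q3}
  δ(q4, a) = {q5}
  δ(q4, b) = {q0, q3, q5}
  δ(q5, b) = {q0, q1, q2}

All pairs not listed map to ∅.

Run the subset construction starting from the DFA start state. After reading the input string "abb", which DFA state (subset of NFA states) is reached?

Start: {q0}.
δ(q0,a) = {q0, q2, q3}.
Union: {q0, q2, q3}.
After a: {q0, q2, q3}.
δ(q0,b) = {q3, q4}; δ(q2,b) = {q0, q5}; δ(q3,b) = {q3}.
Union: {q0, q3, q4, q5}.
After b: {q0, q3, q4, q5}.
δ(q0,b) = {q3, q4}; δ(q3,b) = {q3}; δ(q4,b) = {q0, q3, q5}; δ(q5,b) = {q0, q1, q2}.
Union: {q0, q1, q2, q3, q4, q5}.
After b: {q0, q1, q2, q3, q4, q5}.

{q0, q1, q2, q3, q4, q5}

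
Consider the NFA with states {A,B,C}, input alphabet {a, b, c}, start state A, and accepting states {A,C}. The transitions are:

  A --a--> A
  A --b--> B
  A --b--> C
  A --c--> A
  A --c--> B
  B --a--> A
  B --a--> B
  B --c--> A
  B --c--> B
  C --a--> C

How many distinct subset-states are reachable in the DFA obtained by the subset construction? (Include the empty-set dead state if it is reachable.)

Start state of the DFA: {A}.
{A} --a--> {A}  [seen]
{A} --b--> {B,C}  [new]
{A} --c--> {A,B}  [new]
{B,C} --a--> {A,B,C}  [new]
{B,C} --b--> ∅  [new]
{B,C} --c--> {A,B}  [seen]
{A,B} --a--> {A,B}  [seen]
{A,B} --b--> {B,C}  [seen]
{A,B} --c--> {A,B}  [seen]
{A,B,C} --a--> {A,B,C}  [seen]
{A,B,C} --b--> {B,C}  [seen]
{A,B,C} --c--> {A,B}  [seen]
∅ --a--> ∅  [seen]
∅ --b--> ∅  [seen]
∅ --c--> ∅  [seen]
Reachable DFA states: {A}, {B,C}, {A,B}, {A,B,C}, ∅.

5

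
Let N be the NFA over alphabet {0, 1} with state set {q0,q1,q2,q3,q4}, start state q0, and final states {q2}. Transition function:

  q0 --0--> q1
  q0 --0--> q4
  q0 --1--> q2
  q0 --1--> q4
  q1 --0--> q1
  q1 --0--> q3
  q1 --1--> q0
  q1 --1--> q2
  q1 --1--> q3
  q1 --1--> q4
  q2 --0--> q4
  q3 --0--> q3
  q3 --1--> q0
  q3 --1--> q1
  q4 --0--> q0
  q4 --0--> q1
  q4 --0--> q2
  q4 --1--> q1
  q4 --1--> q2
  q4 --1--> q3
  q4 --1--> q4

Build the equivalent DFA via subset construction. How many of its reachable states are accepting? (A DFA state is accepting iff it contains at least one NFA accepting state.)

Start state of the DFA: {q0}.
{q0} --0--> {q1,q4}  [new]
{q0} --1--> {q2,q4}  [new]
{q1,q4} --0--> {q0,q1,q2,q3}  [new]
{q1,q4} --1--> {q0,q1,q2,q3,q4}  [new]
{q2,q4} --0--> {q0,q1,q2,q4}  [new]
{q2,q4} --1--> {q1,q2,q3,q4}  [new]
{q0,q1,q2,q3} --0--> {q1,q3,q4}  [new]
{q0,q1,q2,q3} --1--> {q0,q1,q2,q3,q4}  [seen]
{q0,q1,q2,q3,q4} --0--> {q0,q1,q2,q3,q4}  [seen]
{q0,q1,q2,q3,q4} --1--> {q0,q1,q2,q3,q4}  [seen]
{q0,q1,q2,q4} --0--> {q0,q1,q2,q3,q4}  [seen]
{q0,q1,q2,q4} --1--> {q0,q1,q2,q3,q4}  [seen]
{q1,q2,q3,q4} --0--> {q0,q1,q2,q3,q4}  [seen]
{q1,q2,q3,q4} --1--> {q0,q1,q2,q3,q4}  [seen]
{q1,q3,q4} --0--> {q0,q1,q2,q3}  [seen]
{q1,q3,q4} --1--> {q0,q1,q2,q3,q4}  [seen]
Reachable DFA states: {q0}, {q1,q4}, {q2,q4}, {q0,q1,q2,q3}, {q0,q1,q2,q3,q4}, {q0,q1,q2,q4}, {q1,q2,q3,q4}, {q1,q3,q4}.
Accepting DFA states (contain an NFA accepting state): {q2,q4}, {q0,q1,q2,q3}, {q0,q1,q2,q3,q4}, {q0,q1,q2,q4}, {q1,q2,q3,q4}.

5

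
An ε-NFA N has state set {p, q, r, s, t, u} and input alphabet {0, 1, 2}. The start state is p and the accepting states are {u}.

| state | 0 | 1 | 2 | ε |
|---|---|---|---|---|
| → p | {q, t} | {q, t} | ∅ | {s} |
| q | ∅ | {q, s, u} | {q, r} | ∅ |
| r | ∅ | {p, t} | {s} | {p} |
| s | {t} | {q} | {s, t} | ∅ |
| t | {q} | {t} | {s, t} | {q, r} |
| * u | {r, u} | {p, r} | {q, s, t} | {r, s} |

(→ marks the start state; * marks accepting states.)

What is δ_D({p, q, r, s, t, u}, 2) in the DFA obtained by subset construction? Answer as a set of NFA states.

δ(p,2) = ∅; δ(q,2) = {q, r}; δ(r,2) = {s}; δ(s,2) = {s, t}; δ(t,2) = {s, t}; δ(u,2) = {q, s, t}.
Union: {q, r, s, t}.
ε-closure gives {p, q, r, s, t}.

{p, q, r, s, t}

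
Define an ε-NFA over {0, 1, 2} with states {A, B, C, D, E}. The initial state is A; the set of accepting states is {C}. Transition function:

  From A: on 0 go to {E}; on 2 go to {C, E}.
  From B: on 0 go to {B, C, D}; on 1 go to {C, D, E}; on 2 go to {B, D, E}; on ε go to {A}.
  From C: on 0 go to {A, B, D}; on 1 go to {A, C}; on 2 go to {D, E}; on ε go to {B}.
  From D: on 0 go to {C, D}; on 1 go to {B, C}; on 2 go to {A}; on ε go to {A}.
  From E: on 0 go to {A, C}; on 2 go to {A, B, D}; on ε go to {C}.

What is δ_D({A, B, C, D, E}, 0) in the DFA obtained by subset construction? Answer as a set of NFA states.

δ(A,0) = {E}; δ(B,0) = {B, C, D}; δ(C,0) = {A, B, D}; δ(D,0) = {C, D}; δ(E,0) = {A, C}.
Union: {A, B, C, D, E}.

{A, B, C, D, E}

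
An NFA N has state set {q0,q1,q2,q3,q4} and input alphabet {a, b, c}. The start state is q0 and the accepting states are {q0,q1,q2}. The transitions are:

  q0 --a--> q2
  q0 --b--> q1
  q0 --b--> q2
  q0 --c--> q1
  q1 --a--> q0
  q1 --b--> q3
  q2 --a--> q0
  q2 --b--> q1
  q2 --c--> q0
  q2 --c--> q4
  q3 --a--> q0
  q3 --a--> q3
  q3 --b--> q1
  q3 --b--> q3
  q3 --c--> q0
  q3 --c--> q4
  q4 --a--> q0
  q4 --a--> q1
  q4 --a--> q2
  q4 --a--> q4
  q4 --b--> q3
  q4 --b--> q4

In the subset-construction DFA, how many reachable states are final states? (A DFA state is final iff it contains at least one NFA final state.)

Start state of the DFA: {q0}.
{q0} --a--> {q2}  [new]
{q0} --b--> {q1,q2}  [new]
{q0} --c--> {q1}  [new]
{q2} --a--> {q0}  [seen]
{q2} --b--> {q1}  [seen]
{q2} --c--> {q0,q4}  [new]
{q1,q2} --a--> {q0}  [seen]
{q1,q2} --b--> {q1,q3}  [new]
{q1,q2} --c--> {q0,q4}  [seen]
{q1} --a--> {q0}  [seen]
{q1} --b--> {q3}  [new]
{q1} --c--> ∅  [new]
{q0,q4} --a--> {q0,q1,q2,q4}  [new]
{q0,q4} --b--> {q1,q2,q3,q4}  [new]
{q0,q4} --c--> {q1}  [seen]
{q1,q3} --a--> {q0,q3}  [new]
{q1,q3} --b--> {q1,q3}  [seen]
{q1,q3} --c--> {q0,q4}  [seen]
{q3} --a--> {q0,q3}  [seen]
{q3} --b--> {q1,q3}  [seen]
{q3} --c--> {q0,q4}  [seen]
∅ --a--> ∅  [seen]
∅ --b--> ∅  [seen]
∅ --c--> ∅  [seen]
{q0,q1,q2,q4} --a--> {q0,q1,q2,q4}  [seen]
{q0,q1,q2,q4} --b--> {q1,q2,q3,q4}  [seen]
{q0,q1,q2,q4} --c--> {q0,q1,q4}  [new]
{q1,q2,q3,q4} --a--> {q0,q1,q2,q3,q4}  [new]
{q1,q2,q3,q4} --b--> {q1,q3,q4}  [new]
{q1,q2,q3,q4} --c--> {q0,q4}  [seen]
{q0,q3} --a--> {q0,q2,q3}  [new]
{q0,q3} --b--> {q1,q2,q3}  [new]
{q0,q3} --c--> {q0,q1,q4}  [seen]
{q0,q1,q4} --a--> {q0,q1,q2,q4}  [seen]
{q0,q1,q4} --b--> {q1,q2,q3,q4}  [seen]
{q0,q1,q4} --c--> {q1}  [seen]
{q0,q1,q2,q3,q4} --a--> {q0,q1,q2,q3,q4}  [seen]
{q0,q1,q2,q3,q4} --b--> {q1,q2,q3,q4}  [seen]
{q0,q1,q2,q3,q4} --c--> {q0,q1,q4}  [seen]
{q1,q3,q4} --a--> {q0,q1,q2,q3,q4}  [seen]
{q1,q3,q4} --b--> {q1,q3,q4}  [seen]
{q1,q3,q4} --c--> {q0,q4}  [seen]
{q0,q2,q3} --a--> {q0,q2,q3}  [seen]
{q0,q2,q3} --b--> {q1,q2,q3}  [seen]
{q0,q2,q3} --c--> {q0,q1,q4}  [seen]
{q1,q2,q3} --a--> {q0,q3}  [seen]
{q1,q2,q3} --b--> {q1,q3}  [seen]
{q1,q2,q3} --c--> {q0,q4}  [seen]
Reachable DFA states: {q0}, {q2}, {q1,q2}, {q1}, {q0,q4}, {q1,q3}, {q3}, ∅, {q0,q1,q2,q4}, {q1,q2,q3,q4}, {q0,q3}, {q0,q1,q4}, {q0,q1,q2,q3,q4}, {q1,q3,q4}, {q0,q2,q3}, {q1,q2,q3}.
Accepting DFA states (contain an NFA accepting state): {q0}, {q2}, {q1,q2}, {q1}, {q0,q4}, {q1,q3}, {q0,q1,q2,q4}, {q1,q2,q3,q4}, {q0,q3}, {q0,q1,q4}, {q0,q1,q2,q3,q4}, {q1,q3,q4}, {q0,q2,q3}, {q1,q2,q3}.

14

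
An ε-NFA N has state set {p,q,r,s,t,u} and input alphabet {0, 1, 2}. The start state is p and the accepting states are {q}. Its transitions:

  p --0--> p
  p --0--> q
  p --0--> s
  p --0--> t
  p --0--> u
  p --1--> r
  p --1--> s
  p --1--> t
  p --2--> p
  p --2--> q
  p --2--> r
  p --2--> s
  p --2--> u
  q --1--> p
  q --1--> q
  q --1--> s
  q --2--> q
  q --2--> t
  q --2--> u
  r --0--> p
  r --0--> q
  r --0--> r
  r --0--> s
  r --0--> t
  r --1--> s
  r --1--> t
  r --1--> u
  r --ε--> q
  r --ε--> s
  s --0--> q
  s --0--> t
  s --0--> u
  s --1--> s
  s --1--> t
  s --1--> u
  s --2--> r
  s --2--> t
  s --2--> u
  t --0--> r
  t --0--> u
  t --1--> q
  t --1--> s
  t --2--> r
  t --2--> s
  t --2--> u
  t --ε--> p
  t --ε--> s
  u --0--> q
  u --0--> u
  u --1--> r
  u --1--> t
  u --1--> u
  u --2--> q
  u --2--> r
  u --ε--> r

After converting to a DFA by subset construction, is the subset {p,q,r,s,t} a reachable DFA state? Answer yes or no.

Start state of the DFA: {p} (ε-closure of the NFA start).
{p} --0--> {p,q,r,s,t,u}  [new]
{p} --1--> {p,q,r,s,t}  [new]
{p} --2--> {p,q,r,s,u}  [new]
{p,q,r,s,t,u} --0--> {p,q,r,s,t,u}  [seen]
{p,q,r,s,t,u} --1--> {p,q,r,s,t,u}  [seen]
{p,q,r,s,t,u} --2--> {p,q,r,s,t,u}  [seen]
{p,q,r,s,t} --0--> {p,q,r,s,t,u}  [seen]
{p,q,r,s,t} --1--> {p,q,r,s,t,u}  [seen]
{p,q,r,s,t} --2--> {p,q,r,s,t,u}  [seen]
{p,q,r,s,u} --0--> {p,q,r,s,t,u}  [seen]
{p,q,r,s,u} --1--> {p,q,r,s,t,u}  [seen]
{p,q,r,s,u} --2--> {p,q,r,s,t,u}  [seen]
Reachable DFA states: {p}, {p,q,r,s,t,u}, {p,q,r,s,t}, {p,q,r,s,u}.
{p,q,r,s,t} is among them.

yes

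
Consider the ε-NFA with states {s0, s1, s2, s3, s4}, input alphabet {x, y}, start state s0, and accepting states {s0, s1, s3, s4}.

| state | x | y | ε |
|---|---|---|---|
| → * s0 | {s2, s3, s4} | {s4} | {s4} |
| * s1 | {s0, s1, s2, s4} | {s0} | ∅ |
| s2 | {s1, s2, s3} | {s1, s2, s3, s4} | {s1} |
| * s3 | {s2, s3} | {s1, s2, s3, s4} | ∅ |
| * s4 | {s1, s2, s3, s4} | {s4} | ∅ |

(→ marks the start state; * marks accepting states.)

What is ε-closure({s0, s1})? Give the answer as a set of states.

Begin with {s0, s1}.
s0 →ε {s4}; add s4.
ε-closure = {s0, s1, s4}.

{s0, s1, s4}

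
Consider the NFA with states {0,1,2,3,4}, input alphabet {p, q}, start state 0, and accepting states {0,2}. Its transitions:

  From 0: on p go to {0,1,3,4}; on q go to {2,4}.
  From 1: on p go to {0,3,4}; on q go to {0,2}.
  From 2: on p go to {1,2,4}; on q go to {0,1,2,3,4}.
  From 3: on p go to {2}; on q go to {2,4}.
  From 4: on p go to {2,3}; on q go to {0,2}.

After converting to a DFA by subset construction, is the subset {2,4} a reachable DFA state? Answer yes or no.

yes

Start state of the DFA: {0}.
{0} --p--> {0,1,3,4}  [new]
{0} --q--> {2,4}  [new]
{0,1,3,4} --p--> {0,1,2,3,4}  [new]
{0,1,3,4} --q--> {0,2,4}  [new]
{2,4} --p--> {1,2,3,4}  [new]
{2,4} --q--> {0,1,2,3,4}  [seen]
{0,1,2,3,4} --p--> {0,1,2,3,4}  [seen]
{0,1,2,3,4} --q--> {0,1,2,3,4}  [seen]
{0,2,4} --p--> {0,1,2,3,4}  [seen]
{0,2,4} --q--> {0,1,2,3,4}  [seen]
{1,2,3,4} --p--> {0,1,2,3,4}  [seen]
{1,2,3,4} --q--> {0,1,2,3,4}  [seen]
Reachable DFA states: {0}, {0,1,3,4}, {2,4}, {0,1,2,3,4}, {0,2,4}, {1,2,3,4}.
{2,4} is among them.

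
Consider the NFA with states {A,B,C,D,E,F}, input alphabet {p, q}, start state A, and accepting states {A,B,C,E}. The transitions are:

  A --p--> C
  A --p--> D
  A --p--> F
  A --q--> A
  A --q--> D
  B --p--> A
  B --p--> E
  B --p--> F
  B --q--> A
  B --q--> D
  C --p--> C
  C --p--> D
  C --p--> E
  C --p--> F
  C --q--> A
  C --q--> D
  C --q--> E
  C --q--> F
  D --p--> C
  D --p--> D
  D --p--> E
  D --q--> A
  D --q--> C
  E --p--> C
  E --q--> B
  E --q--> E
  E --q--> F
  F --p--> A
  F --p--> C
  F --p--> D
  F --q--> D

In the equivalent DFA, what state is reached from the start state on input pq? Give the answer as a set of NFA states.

Start: {A}.
δ(A,p) = {C,D,F}.
Union: {C,D,F}.
After p: {C,D,F}.
δ(C,q) = {A,D,E,F}; δ(D,q) = {A,C}; δ(F,q) = {D}.
Union: {A,C,D,E,F}.
After q: {A,C,D,E,F}.

{A,C,D,E,F}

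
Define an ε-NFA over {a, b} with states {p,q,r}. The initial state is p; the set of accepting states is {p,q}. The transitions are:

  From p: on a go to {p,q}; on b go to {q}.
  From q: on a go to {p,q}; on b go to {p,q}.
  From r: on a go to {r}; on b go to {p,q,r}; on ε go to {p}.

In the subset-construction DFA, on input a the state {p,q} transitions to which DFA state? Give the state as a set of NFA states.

δ(p,a) = {p,q}; δ(q,a) = {p,q}.
Union: {p,q}.

{p,q}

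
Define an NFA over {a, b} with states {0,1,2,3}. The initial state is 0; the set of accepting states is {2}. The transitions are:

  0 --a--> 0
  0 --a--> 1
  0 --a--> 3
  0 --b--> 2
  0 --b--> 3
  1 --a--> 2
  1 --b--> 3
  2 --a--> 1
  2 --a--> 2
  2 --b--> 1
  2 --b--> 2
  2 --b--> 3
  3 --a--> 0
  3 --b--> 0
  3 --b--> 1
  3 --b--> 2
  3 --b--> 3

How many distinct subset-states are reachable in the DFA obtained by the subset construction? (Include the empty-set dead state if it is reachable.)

6

Start state of the DFA: {0}.
{0} --a--> {0,1,3}  [new]
{0} --b--> {2,3}  [new]
{0,1,3} --a--> {0,1,2,3}  [new]
{0,1,3} --b--> {0,1,2,3}  [seen]
{2,3} --a--> {0,1,2}  [new]
{2,3} --b--> {0,1,2,3}  [seen]
{0,1,2,3} --a--> {0,1,2,3}  [seen]
{0,1,2,3} --b--> {0,1,2,3}  [seen]
{0,1,2} --a--> {0,1,2,3}  [seen]
{0,1,2} --b--> {1,2,3}  [new]
{1,2,3} --a--> {0,1,2}  [seen]
{1,2,3} --b--> {0,1,2,3}  [seen]
Reachable DFA states: {0}, {0,1,3}, {2,3}, {0,1,2,3}, {0,1,2}, {1,2,3}.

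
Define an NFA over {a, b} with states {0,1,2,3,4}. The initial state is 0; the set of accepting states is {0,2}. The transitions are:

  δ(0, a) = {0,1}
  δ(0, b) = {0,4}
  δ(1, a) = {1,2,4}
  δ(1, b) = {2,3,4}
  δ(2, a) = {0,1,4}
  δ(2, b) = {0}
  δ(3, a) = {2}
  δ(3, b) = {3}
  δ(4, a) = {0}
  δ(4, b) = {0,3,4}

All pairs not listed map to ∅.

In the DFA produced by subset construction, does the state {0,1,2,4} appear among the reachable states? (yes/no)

yes

Start state of the DFA: {0}.
{0} --a--> {0,1}  [new]
{0} --b--> {0,4}  [new]
{0,1} --a--> {0,1,2,4}  [new]
{0,1} --b--> {0,2,3,4}  [new]
{0,4} --a--> {0,1}  [seen]
{0,4} --b--> {0,3,4}  [new]
{0,1,2,4} --a--> {0,1,2,4}  [seen]
{0,1,2,4} --b--> {0,2,3,4}  [seen]
{0,2,3,4} --a--> {0,1,2,4}  [seen]
{0,2,3,4} --b--> {0,3,4}  [seen]
{0,3,4} --a--> {0,1,2}  [new]
{0,3,4} --b--> {0,3,4}  [seen]
{0,1,2} --a--> {0,1,2,4}  [seen]
{0,1,2} --b--> {0,2,3,4}  [seen]
Reachable DFA states: {0}, {0,1}, {0,4}, {0,1,2,4}, {0,2,3,4}, {0,3,4}, {0,1,2}.
{0,1,2,4} is among them.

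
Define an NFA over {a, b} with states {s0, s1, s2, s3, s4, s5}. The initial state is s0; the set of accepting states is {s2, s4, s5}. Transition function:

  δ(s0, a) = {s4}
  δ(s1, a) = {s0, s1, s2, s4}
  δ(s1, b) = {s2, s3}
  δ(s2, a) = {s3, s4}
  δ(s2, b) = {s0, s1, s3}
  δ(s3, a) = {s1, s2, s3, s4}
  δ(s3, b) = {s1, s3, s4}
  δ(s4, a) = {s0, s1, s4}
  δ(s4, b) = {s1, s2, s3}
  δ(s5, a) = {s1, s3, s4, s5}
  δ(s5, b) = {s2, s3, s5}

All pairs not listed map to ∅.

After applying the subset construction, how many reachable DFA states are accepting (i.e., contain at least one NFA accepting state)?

Start state of the DFA: {s0}.
{s0} --a--> {s4}  [new]
{s0} --b--> ∅  [new]
{s4} --a--> {s0, s1, s4}  [new]
{s4} --b--> {s1, s2, s3}  [new]
∅ --a--> ∅  [seen]
∅ --b--> ∅  [seen]
{s0, s1, s4} --a--> {s0, s1, s2, s4}  [new]
{s0, s1, s4} --b--> {s1, s2, s3}  [seen]
{s1, s2, s3} --a--> {s0, s1, s2, s3, s4}  [new]
{s1, s2, s3} --b--> {s0, s1, s2, s3, s4}  [seen]
{s0, s1, s2, s4} --a--> {s0, s1, s2, s3, s4}  [seen]
{s0, s1, s2, s4} --b--> {s0, s1, s2, s3}  [new]
{s0, s1, s2, s3, s4} --a--> {s0, s1, s2, s3, s4}  [seen]
{s0, s1, s2, s3, s4} --b--> {s0, s1, s2, s3, s4}  [seen]
{s0, s1, s2, s3} --a--> {s0, s1, s2, s3, s4}  [seen]
{s0, s1, s2, s3} --b--> {s0, s1, s2, s3, s4}  [seen]
Reachable DFA states: {s0}, {s4}, ∅, {s0, s1, s4}, {s1, s2, s3}, {s0, s1, s2, s4}, {s0, s1, s2, s3, s4}, {s0, s1, s2, s3}.
Accepting DFA states (contain an NFA accepting state): {s4}, {s0, s1, s4}, {s1, s2, s3}, {s0, s1, s2, s4}, {s0, s1, s2, s3, s4}, {s0, s1, s2, s3}.

6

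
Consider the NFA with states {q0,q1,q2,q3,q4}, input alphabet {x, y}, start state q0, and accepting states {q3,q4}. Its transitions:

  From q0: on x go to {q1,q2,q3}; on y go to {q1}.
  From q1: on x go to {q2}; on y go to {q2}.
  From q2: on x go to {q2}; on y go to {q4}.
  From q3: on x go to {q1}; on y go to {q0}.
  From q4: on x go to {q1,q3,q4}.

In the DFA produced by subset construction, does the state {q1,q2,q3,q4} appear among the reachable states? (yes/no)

yes

Start state of the DFA: {q0}.
{q0} --x--> {q1,q2,q3}  [new]
{q0} --y--> {q1}  [new]
{q1,q2,q3} --x--> {q1,q2}  [new]
{q1,q2,q3} --y--> {q0,q2,q4}  [new]
{q1} --x--> {q2}  [new]
{q1} --y--> {q2}  [seen]
{q1,q2} --x--> {q2}  [seen]
{q1,q2} --y--> {q2,q4}  [new]
{q0,q2,q4} --x--> {q1,q2,q3,q4}  [new]
{q0,q2,q4} --y--> {q1,q4}  [new]
{q2} --x--> {q2}  [seen]
{q2} --y--> {q4}  [new]
{q2,q4} --x--> {q1,q2,q3,q4}  [seen]
{q2,q4} --y--> {q4}  [seen]
{q1,q2,q3,q4} --x--> {q1,q2,q3,q4}  [seen]
{q1,q2,q3,q4} --y--> {q0,q2,q4}  [seen]
{q1,q4} --x--> {q1,q2,q3,q4}  [seen]
{q1,q4} --y--> {q2}  [seen]
{q4} --x--> {q1,q3,q4}  [new]
{q4} --y--> ∅  [new]
{q1,q3,q4} --x--> {q1,q2,q3,q4}  [seen]
{q1,q3,q4} --y--> {q0,q2}  [new]
∅ --x--> ∅  [seen]
∅ --y--> ∅  [seen]
{q0,q2} --x--> {q1,q2,q3}  [seen]
{q0,q2} --y--> {q1,q4}  [seen]
Reachable DFA states: {q0}, {q1,q2,q3}, {q1}, {q1,q2}, {q0,q2,q4}, {q2}, {q2,q4}, {q1,q2,q3,q4}, {q1,q4}, {q4}, {q1,q3,q4}, ∅, {q0,q2}.
{q1,q2,q3,q4} is among them.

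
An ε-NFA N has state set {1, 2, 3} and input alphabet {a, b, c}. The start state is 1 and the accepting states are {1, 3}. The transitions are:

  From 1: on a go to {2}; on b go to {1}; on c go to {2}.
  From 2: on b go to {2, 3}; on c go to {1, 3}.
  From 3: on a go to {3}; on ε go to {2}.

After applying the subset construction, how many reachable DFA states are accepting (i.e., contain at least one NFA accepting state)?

Start state of the DFA: {1} (ε-closure of the NFA start).
{1} --a--> {2}  [new]
{1} --b--> {1}  [seen]
{1} --c--> {2}  [seen]
{2} --a--> ∅  [new]
{2} --b--> {2, 3}  [new]
{2} --c--> {1, 2, 3}  [new]
∅ --a--> ∅  [seen]
∅ --b--> ∅  [seen]
∅ --c--> ∅  [seen]
{2, 3} --a--> {2, 3}  [seen]
{2, 3} --b--> {2, 3}  [seen]
{2, 3} --c--> {1, 2, 3}  [seen]
{1, 2, 3} --a--> {2, 3}  [seen]
{1, 2, 3} --b--> {1, 2, 3}  [seen]
{1, 2, 3} --c--> {1, 2, 3}  [seen]
Reachable DFA states: {1}, {2}, ∅, {2, 3}, {1, 2, 3}.
Accepting DFA states (contain an NFA accepting state): {1}, {2, 3}, {1, 2, 3}.

3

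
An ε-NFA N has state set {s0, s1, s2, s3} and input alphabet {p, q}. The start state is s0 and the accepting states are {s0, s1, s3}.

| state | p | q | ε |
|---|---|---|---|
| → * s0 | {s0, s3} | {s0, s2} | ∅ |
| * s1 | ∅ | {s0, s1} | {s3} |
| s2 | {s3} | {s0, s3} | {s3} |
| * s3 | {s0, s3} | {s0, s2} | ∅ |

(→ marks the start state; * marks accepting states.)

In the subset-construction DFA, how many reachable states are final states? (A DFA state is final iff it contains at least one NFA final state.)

3

Start state of the DFA: {s0} (ε-closure of the NFA start).
{s0} --p--> {s0, s3}  [new]
{s0} --q--> {s0, s2, s3}  [new]
{s0, s3} --p--> {s0, s3}  [seen]
{s0, s3} --q--> {s0, s2, s3}  [seen]
{s0, s2, s3} --p--> {s0, s3}  [seen]
{s0, s2, s3} --q--> {s0, s2, s3}  [seen]
Reachable DFA states: {s0}, {s0, s3}, {s0, s2, s3}.
Accepting DFA states (contain an NFA accepting state): {s0}, {s0, s3}, {s0, s2, s3}.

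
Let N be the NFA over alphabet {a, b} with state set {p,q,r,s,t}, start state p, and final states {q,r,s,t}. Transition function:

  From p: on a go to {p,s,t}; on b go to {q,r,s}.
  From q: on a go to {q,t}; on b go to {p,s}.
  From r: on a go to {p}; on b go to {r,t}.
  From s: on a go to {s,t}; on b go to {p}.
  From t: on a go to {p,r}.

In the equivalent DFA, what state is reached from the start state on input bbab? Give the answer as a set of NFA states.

Start: {p}.
δ(p,b) = {q,r,s}.
Union: {q,r,s}.
After b: {q,r,s}.
δ(q,b) = {p,s}; δ(r,b) = {r,t}; δ(s,b) = {p}.
Union: {p,r,s,t}.
After b: {p,r,s,t}.
δ(p,a) = {p,s,t}; δ(r,a) = {p}; δ(s,a) = {s,t}; δ(t,a) = {p,r}.
Union: {p,r,s,t}.
After a: {p,r,s,t}.
δ(p,b) = {q,r,s}; δ(r,b) = {r,t}; δ(s,b) = {p}; δ(t,b) = ∅.
Union: {p,q,r,s,t}.
After b: {p,q,r,s,t}.

{p,q,r,s,t}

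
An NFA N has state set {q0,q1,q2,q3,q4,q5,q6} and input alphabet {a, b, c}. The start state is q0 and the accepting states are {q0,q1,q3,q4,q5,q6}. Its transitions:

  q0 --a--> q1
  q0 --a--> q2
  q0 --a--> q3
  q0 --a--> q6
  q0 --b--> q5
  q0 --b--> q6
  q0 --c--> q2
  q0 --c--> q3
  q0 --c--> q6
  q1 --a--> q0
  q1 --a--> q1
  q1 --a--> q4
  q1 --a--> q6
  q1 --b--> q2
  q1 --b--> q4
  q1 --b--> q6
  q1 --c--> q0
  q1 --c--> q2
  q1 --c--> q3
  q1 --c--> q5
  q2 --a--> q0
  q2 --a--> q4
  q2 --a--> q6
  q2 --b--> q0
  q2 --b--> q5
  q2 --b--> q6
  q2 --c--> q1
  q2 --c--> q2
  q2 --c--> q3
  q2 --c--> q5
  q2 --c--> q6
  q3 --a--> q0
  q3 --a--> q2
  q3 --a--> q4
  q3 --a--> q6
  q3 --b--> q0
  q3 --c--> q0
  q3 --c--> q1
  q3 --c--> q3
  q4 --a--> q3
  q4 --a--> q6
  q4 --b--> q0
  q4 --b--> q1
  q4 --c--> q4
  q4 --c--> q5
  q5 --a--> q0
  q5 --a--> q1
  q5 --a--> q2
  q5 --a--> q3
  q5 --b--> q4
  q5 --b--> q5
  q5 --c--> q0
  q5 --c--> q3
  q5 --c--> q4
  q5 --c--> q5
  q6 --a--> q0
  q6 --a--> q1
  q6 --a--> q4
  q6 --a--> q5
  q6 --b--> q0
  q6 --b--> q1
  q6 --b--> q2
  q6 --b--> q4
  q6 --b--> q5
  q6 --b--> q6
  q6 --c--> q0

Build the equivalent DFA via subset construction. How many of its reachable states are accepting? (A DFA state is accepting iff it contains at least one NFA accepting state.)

Start state of the DFA: {q0}.
{q0} --a--> {q1,q2,q3,q6}  [new]
{q0} --b--> {q5,q6}  [new]
{q0} --c--> {q2,q3,q6}  [new]
{q1,q2,q3,q6} --a--> {q0,q1,q2,q4,q5,q6}  [new]
{q1,q2,q3,q6} --b--> {q0,q1,q2,q4,q5,q6}  [seen]
{q1,q2,q3,q6} --c--> {q0,q1,q2,q3,q5,q6}  [new]
{q5,q6} --a--> {q0,q1,q2,q3,q4,q5}  [new]
{q5,q6} --b--> {q0,q1,q2,q4,q5,q6}  [seen]
{q5,q6} --c--> {q0,q3,q4,q5}  [new]
{q2,q3,q6} --a--> {q0,q1,q2,q4,q5,q6}  [seen]
{q2,q3,q6} --b--> {q0,q1,q2,q4,q5,q6}  [seen]
{q2,q3,q6} --c--> {q0,q1,q2,q3,q5,q6}  [seen]
{q0,q1,q2,q4,q5,q6} --a--> {q0,q1,q2,q3,q4,q5,q6}  [new]
{q0,q1,q2,q4,q5,q6} --b--> {q0,q1,q2,q4,q5,q6}  [seen]
{q0,q1,q2,q4,q5,q6} --c--> {q0,q1,q2,q3,q4,q5,q6}  [seen]
{q0,q1,q2,q3,q5,q6} --a--> {q0,q1,q2,q3,q4,q5,q6}  [seen]
{q0,q1,q2,q3,q5,q6} --b--> {q0,q1,q2,q4,q5,q6}  [seen]
{q0,q1,q2,q3,q5,q6} --c--> {q0,q1,q2,q3,q4,q5,q6}  [seen]
{q0,q1,q2,q3,q4,q5} --a--> {q0,q1,q2,q3,q4,q6}  [new]
{q0,q1,q2,q3,q4,q5} --b--> {q0,q1,q2,q4,q5,q6}  [seen]
{q0,q1,q2,q3,q4,q5} --c--> {q0,q1,q2,q3,q4,q5,q6}  [seen]
{q0,q3,q4,q5} --a--> {q0,q1,q2,q3,q4,q6}  [seen]
{q0,q3,q4,q5} --b--> {q0,q1,q4,q5,q6}  [new]
{q0,q3,q4,q5} --c--> {q0,q1,q2,q3,q4,q5,q6}  [seen]
{q0,q1,q2,q3,q4,q5,q6} --a--> {q0,q1,q2,q3,q4,q5,q6}  [seen]
{q0,q1,q2,q3,q4,q5,q6} --b--> {q0,q1,q2,q4,q5,q6}  [seen]
{q0,q1,q2,q3,q4,q5,q6} --c--> {q0,q1,q2,q3,q4,q5,q6}  [seen]
{q0,q1,q2,q3,q4,q6} --a--> {q0,q1,q2,q3,q4,q5,q6}  [seen]
{q0,q1,q2,q3,q4,q6} --b--> {q0,q1,q2,q4,q5,q6}  [seen]
{q0,q1,q2,q3,q4,q6} --c--> {q0,q1,q2,q3,q4,q5,q6}  [seen]
{q0,q1,q4,q5,q6} --a--> {q0,q1,q2,q3,q4,q5,q6}  [seen]
{q0,q1,q4,q5,q6} --b--> {q0,q1,q2,q4,q5,q6}  [seen]
{q0,q1,q4,q5,q6} --c--> {q0,q2,q3,q4,q5,q6}  [new]
{q0,q2,q3,q4,q5,q6} --a--> {q0,q1,q2,q3,q4,q5,q6}  [seen]
{q0,q2,q3,q4,q5,q6} --b--> {q0,q1,q2,q4,q5,q6}  [seen]
{q0,q2,q3,q4,q5,q6} --c--> {q0,q1,q2,q3,q4,q5,q6}  [seen]
Reachable DFA states: {q0}, {q1,q2,q3,q6}, {q5,q6}, {q2,q3,q6}, {q0,q1,q2,q4,q5,q6}, {q0,q1,q2,q3,q5,q6}, {q0,q1,q2,q3,q4,q5}, {q0,q3,q4,q5}, {q0,q1,q2,q3,q4,q5,q6}, {q0,q1,q2,q3,q4,q6}, {q0,q1,q4,q5,q6}, {q0,q2,q3,q4,q5,q6}.
Accepting DFA states (contain an NFA accepting state): {q0}, {q1,q2,q3,q6}, {q5,q6}, {q2,q3,q6}, {q0,q1,q2,q4,q5,q6}, {q0,q1,q2,q3,q5,q6}, {q0,q1,q2,q3,q4,q5}, {q0,q3,q4,q5}, {q0,q1,q2,q3,q4,q5,q6}, {q0,q1,q2,q3,q4,q6}, {q0,q1,q4,q5,q6}, {q0,q2,q3,q4,q5,q6}.

12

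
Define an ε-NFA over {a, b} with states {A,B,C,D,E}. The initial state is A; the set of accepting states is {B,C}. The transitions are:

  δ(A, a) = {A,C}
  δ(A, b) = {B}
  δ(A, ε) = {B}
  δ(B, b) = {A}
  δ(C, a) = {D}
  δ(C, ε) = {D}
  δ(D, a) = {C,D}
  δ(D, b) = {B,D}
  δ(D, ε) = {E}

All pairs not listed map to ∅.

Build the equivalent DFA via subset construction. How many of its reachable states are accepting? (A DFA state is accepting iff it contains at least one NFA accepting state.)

3

Start state of the DFA: {A,B} (ε-closure of the NFA start).
{A,B} --a--> {A,B,C,D,E}  [new]
{A,B} --b--> {A,B}  [seen]
{A,B,C,D,E} --a--> {A,B,C,D,E}  [seen]
{A,B,C,D,E} --b--> {A,B,D,E}  [new]
{A,B,D,E} --a--> {A,B,C,D,E}  [seen]
{A,B,D,E} --b--> {A,B,D,E}  [seen]
Reachable DFA states: {A,B}, {A,B,C,D,E}, {A,B,D,E}.
Accepting DFA states (contain an NFA accepting state): {A,B}, {A,B,C,D,E}, {A,B,D,E}.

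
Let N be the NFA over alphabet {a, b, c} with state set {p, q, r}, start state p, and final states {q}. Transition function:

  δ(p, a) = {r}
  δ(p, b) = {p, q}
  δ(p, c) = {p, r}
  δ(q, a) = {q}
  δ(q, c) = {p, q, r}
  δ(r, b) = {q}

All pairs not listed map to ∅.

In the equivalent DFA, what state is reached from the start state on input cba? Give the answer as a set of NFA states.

{q, r}

Start: {p}.
δ(p,c) = {p, r}.
Union: {p, r}.
After c: {p, r}.
δ(p,b) = {p, q}; δ(r,b) = {q}.
Union: {p, q}.
After b: {p, q}.
δ(p,a) = {r}; δ(q,a) = {q}.
Union: {q, r}.
After a: {q, r}.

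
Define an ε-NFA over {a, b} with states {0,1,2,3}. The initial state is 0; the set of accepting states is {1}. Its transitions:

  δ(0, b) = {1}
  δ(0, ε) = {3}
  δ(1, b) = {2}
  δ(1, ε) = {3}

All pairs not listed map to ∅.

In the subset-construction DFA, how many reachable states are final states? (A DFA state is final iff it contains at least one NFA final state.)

Start state of the DFA: {0,3} (ε-closure of the NFA start).
{0,3} --a--> ∅  [new]
{0,3} --b--> {1,3}  [new]
∅ --a--> ∅  [seen]
∅ --b--> ∅  [seen]
{1,3} --a--> ∅  [seen]
{1,3} --b--> {2}  [new]
{2} --a--> ∅  [seen]
{2} --b--> ∅  [seen]
Reachable DFA states: {0,3}, ∅, {1,3}, {2}.
Accepting DFA states (contain an NFA accepting state): {1,3}.

1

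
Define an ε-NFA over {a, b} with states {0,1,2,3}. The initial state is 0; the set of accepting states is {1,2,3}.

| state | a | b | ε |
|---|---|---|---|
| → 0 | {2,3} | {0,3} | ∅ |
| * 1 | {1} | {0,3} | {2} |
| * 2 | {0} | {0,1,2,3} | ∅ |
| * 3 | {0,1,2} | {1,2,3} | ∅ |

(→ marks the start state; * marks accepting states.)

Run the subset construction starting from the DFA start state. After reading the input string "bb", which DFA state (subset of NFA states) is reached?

Start: {0}.
δ(0,b) = {0,3}.
Union: {0,3}.
After b: {0,3}.
δ(0,b) = {0,3}; δ(3,b) = {1,2,3}.
Union: {0,1,2,3}.
After b: {0,1,2,3}.

{0,1,2,3}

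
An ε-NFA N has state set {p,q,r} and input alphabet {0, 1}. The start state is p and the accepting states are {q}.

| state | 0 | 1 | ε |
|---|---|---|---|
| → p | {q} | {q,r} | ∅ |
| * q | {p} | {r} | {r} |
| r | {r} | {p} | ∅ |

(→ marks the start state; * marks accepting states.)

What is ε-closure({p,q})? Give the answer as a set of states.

Begin with {p,q}.
q →ε {r}; add r.
ε-closure = {p,q,r}.

{p,q,r}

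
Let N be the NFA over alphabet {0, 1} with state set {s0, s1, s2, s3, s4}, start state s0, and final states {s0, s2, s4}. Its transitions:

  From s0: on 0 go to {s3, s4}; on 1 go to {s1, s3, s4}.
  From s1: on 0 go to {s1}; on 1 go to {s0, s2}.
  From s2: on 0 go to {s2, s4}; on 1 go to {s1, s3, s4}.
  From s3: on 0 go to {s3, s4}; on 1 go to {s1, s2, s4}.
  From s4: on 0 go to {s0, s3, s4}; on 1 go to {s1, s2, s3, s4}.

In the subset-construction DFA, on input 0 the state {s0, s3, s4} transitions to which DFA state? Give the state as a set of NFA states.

{s0, s3, s4}

δ(s0,0) = {s3, s4}; δ(s3,0) = {s3, s4}; δ(s4,0) = {s0, s3, s4}.
Union: {s0, s3, s4}.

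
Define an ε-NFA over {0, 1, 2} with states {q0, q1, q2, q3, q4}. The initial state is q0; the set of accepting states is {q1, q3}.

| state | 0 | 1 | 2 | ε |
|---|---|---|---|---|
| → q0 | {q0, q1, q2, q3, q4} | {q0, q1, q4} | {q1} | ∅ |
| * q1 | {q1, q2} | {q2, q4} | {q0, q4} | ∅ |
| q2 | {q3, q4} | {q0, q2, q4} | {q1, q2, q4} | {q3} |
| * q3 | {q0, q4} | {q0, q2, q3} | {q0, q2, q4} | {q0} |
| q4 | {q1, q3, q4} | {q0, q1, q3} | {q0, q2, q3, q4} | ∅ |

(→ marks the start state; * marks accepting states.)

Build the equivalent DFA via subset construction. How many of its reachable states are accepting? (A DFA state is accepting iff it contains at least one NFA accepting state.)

Start state of the DFA: {q0} (ε-closure of the NFA start).
{q0} --0--> {q0, q1, q2, q3, q4}  [new]
{q0} --1--> {q0, q1, q4}  [new]
{q0} --2--> {q1}  [new]
{q0, q1, q2, q3, q4} --0--> {q0, q1, q2, q3, q4}  [seen]
{q0, q1, q2, q3, q4} --1--> {q0, q1, q2, q3, q4}  [seen]
{q0, q1, q2, q3, q4} --2--> {q0, q1, q2, q3, q4}  [seen]
{q0, q1, q4} --0--> {q0, q1, q2, q3, q4}  [seen]
{q0, q1, q4} --1--> {q0, q1, q2, q3, q4}  [seen]
{q0, q1, q4} --2--> {q0, q1, q2, q3, q4}  [seen]
{q1} --0--> {q0, q1, q2, q3}  [new]
{q1} --1--> {q0, q2, q3, q4}  [new]
{q1} --2--> {q0, q4}  [new]
{q0, q1, q2, q3} --0--> {q0, q1, q2, q3, q4}  [seen]
{q0, q1, q2, q3} --1--> {q0, q1, q2, q3, q4}  [seen]
{q0, q1, q2, q3} --2--> {q0, q1, q2, q3, q4}  [seen]
{q0, q2, q3, q4} --0--> {q0, q1, q2, q3, q4}  [seen]
{q0, q2, q3, q4} --1--> {q0, q1, q2, q3, q4}  [seen]
{q0, q2, q3, q4} --2--> {q0, q1, q2, q3, q4}  [seen]
{q0, q4} --0--> {q0, q1, q2, q3, q4}  [seen]
{q0, q4} --1--> {q0, q1, q3, q4}  [new]
{q0, q4} --2--> {q0, q1, q2, q3, q4}  [seen]
{q0, q1, q3, q4} --0--> {q0, q1, q2, q3, q4}  [seen]
{q0, q1, q3, q4} --1--> {q0, q1, q2, q3, q4}  [seen]
{q0, q1, q3, q4} --2--> {q0, q1, q2, q3, q4}  [seen]
Reachable DFA states: {q0}, {q0, q1, q2, q3, q4}, {q0, q1, q4}, {q1}, {q0, q1, q2, q3}, {q0, q2, q3, q4}, {q0, q4}, {q0, q1, q3, q4}.
Accepting DFA states (contain an NFA accepting state): {q0, q1, q2, q3, q4}, {q0, q1, q4}, {q1}, {q0, q1, q2, q3}, {q0, q2, q3, q4}, {q0, q1, q3, q4}.

6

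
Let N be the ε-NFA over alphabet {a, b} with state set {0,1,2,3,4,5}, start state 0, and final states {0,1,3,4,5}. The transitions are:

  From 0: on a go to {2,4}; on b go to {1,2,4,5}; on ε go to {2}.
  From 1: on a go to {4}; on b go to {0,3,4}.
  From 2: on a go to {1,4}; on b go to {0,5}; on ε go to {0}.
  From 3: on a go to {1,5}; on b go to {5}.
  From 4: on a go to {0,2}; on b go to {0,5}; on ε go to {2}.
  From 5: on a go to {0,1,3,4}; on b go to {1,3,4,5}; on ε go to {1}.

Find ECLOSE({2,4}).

Begin with {2,4}.
2 →ε {0}; add 0.
ε-closure = {0,2,4}.

{0,2,4}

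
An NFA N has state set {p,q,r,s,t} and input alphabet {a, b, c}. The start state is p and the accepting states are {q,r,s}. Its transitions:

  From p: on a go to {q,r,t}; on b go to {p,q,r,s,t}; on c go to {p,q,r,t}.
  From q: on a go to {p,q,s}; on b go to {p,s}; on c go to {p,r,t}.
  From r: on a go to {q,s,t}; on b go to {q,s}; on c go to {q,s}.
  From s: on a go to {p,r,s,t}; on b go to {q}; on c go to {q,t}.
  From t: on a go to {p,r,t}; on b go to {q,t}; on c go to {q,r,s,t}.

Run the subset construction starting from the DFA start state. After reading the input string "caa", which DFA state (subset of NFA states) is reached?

{p,q,r,s,t}

Start: {p}.
δ(p,c) = {p,q,r,t}.
Union: {p,q,r,t}.
After c: {p,q,r,t}.
δ(p,a) = {q,r,t}; δ(q,a) = {p,q,s}; δ(r,a) = {q,s,t}; δ(t,a) = {p,r,t}.
Union: {p,q,r,s,t}.
After a: {p,q,r,s,t}.
δ(p,a) = {q,r,t}; δ(q,a) = {p,q,s}; δ(r,a) = {q,s,t}; δ(s,a) = {p,r,s,t}; δ(t,a) = {p,r,t}.
Union: {p,q,r,s,t}.
After a: {p,q,r,s,t}.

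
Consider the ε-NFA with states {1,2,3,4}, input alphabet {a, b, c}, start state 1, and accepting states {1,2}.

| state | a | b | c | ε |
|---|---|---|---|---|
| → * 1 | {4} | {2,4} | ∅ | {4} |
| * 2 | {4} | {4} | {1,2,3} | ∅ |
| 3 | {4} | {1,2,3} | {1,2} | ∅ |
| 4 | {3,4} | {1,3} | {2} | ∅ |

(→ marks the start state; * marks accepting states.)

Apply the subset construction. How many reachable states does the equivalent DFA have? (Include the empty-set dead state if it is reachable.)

Start state of the DFA: {1,4} (ε-closure of the NFA start).
{1,4} --a--> {3,4}  [new]
{1,4} --b--> {1,2,3,4}  [new]
{1,4} --c--> {2}  [new]
{3,4} --a--> {3,4}  [seen]
{3,4} --b--> {1,2,3,4}  [seen]
{3,4} --c--> {1,2,4}  [new]
{1,2,3,4} --a--> {3,4}  [seen]
{1,2,3,4} --b--> {1,2,3,4}  [seen]
{1,2,3,4} --c--> {1,2,3,4}  [seen]
{2} --a--> {4}  [new]
{2} --b--> {4}  [seen]
{2} --c--> {1,2,3,4}  [seen]
{1,2,4} --a--> {3,4}  [seen]
{1,2,4} --b--> {1,2,3,4}  [seen]
{1,2,4} --c--> {1,2,3,4}  [seen]
{4} --a--> {3,4}  [seen]
{4} --b--> {1,3,4}  [new]
{4} --c--> {2}  [seen]
{1,3,4} --a--> {3,4}  [seen]
{1,3,4} --b--> {1,2,3,4}  [seen]
{1,3,4} --c--> {1,2,4}  [seen]
Reachable DFA states: {1,4}, {3,4}, {1,2,3,4}, {2}, {1,2,4}, {4}, {1,3,4}.

7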